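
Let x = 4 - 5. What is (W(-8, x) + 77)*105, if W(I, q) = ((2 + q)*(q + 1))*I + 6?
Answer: 8715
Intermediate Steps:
x = -1
W(I, q) = 6 + I*(1 + q)*(2 + q) (W(I, q) = ((2 + q)*(1 + q))*I + 6 = ((1 + q)*(2 + q))*I + 6 = I*(1 + q)*(2 + q) + 6 = 6 + I*(1 + q)*(2 + q))
(W(-8, x) + 77)*105 = ((6 + 2*(-8) - 8*(-1)**2 + 3*(-8)*(-1)) + 77)*105 = ((6 - 16 - 8*1 + 24) + 77)*105 = ((6 - 16 - 8 + 24) + 77)*105 = (6 + 77)*105 = 83*105 = 8715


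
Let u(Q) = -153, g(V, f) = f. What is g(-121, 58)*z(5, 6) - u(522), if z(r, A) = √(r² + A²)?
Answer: 153 + 58*√61 ≈ 605.99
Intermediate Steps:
z(r, A) = √(A² + r²)
g(-121, 58)*z(5, 6) - u(522) = 58*√(6² + 5²) - 1*(-153) = 58*√(36 + 25) + 153 = 58*√61 + 153 = 153 + 58*√61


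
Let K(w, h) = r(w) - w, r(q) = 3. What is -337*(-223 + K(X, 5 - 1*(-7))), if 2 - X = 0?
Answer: 74814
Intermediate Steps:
X = 2 (X = 2 - 1*0 = 2 + 0 = 2)
K(w, h) = 3 - w
-337*(-223 + K(X, 5 - 1*(-7))) = -337*(-223 + (3 - 1*2)) = -337*(-223 + (3 - 2)) = -337*(-223 + 1) = -337*(-222) = 74814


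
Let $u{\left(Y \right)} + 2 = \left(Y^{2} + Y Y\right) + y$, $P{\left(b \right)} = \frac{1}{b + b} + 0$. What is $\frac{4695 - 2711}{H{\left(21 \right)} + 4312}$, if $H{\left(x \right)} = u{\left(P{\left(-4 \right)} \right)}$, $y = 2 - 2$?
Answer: $\frac{63488}{137921} \approx 0.46032$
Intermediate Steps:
$y = 0$ ($y = 2 - 2 = 0$)
$P{\left(b \right)} = \frac{1}{2 b}$ ($P{\left(b \right)} = \frac{1}{2 b} + 0 = \frac{1}{2 b}$)
$u{\left(Y \right)} = -2 + 2 Y^{2}$ ($u{\left(Y \right)} = -2 + \left(\left(Y^{2} + Y Y\right) + 0\right) = -2 + \left(\left(Y^{2} + Y^{2}\right) + 0\right) = -2 + \left(2 Y^{2} + 0\right) = -2 + 2 Y^{2}$)
$H{\left(x \right)} = - \frac{63}{32}$ ($H{\left(x \right)} = -2 + 2 \left(\frac{1}{2 \left(-4\right)}\right)^{2} = -2 + 2 \left(\frac{1}{2} \left(- \frac{1}{4}\right)\right)^{2} = -2 + 2 \left(- \frac{1}{8}\right)^{2} = -2 + 2 \cdot \frac{1}{64} = -2 + \frac{1}{32} = - \frac{63}{32}$)
$\frac{4695 - 2711}{H{\left(21 \right)} + 4312} = \frac{4695 - 2711}{- \frac{63}{32} + 4312} = \frac{1984}{\frac{137921}{32}} = 1984 \cdot \frac{32}{137921} = \frac{63488}{137921}$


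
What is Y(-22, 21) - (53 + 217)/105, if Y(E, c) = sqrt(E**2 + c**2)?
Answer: -18/7 + 5*sqrt(37) ≈ 27.842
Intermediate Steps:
Y(-22, 21) - (53 + 217)/105 = sqrt((-22)**2 + 21**2) - (53 + 217)/105 = sqrt(484 + 441) - 270/105 = sqrt(925) - 1*18/7 = 5*sqrt(37) - 18/7 = -18/7 + 5*sqrt(37)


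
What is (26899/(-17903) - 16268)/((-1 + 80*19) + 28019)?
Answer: -291272903/528818814 ≈ -0.55080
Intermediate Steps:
(26899/(-17903) - 16268)/((-1 + 80*19) + 28019) = (26899*(-1/17903) - 16268)/((-1 + 1520) + 28019) = (-26899/17903 - 16268)/(1519 + 28019) = -291272903/17903/29538 = -291272903/17903*1/29538 = -291272903/528818814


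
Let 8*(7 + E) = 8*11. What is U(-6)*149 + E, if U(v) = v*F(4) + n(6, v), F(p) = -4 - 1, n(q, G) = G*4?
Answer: 898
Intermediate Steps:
E = 4 (E = -7 + (8*11)/8 = -7 + (⅛)*88 = -7 + 11 = 4)
n(q, G) = 4*G
F(p) = -5
U(v) = -v (U(v) = v*(-5) + 4*v = -5*v + 4*v = -v)
U(-6)*149 + E = -1*(-6)*149 + 4 = 6*149 + 4 = 894 + 4 = 898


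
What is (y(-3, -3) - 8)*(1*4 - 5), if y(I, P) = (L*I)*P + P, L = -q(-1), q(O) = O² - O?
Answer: 29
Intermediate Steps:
L = -2 (L = -(-1)*(-1 - 1) = -(-1)*(-2) = -1*2 = -2)
y(I, P) = P - 2*I*P (y(I, P) = (-2*I)*P + P = -2*I*P + P = P - 2*I*P)
(y(-3, -3) - 8)*(1*4 - 5) = (-3*(1 - 2*(-3)) - 8)*(1*4 - 5) = (-3*(1 + 6) - 8)*(4 - 5) = (-3*7 - 8)*(-1) = (-21 - 8)*(-1) = -29*(-1) = 29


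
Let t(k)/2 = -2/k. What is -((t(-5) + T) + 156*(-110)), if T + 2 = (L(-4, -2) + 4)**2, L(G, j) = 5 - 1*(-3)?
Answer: 85086/5 ≈ 17017.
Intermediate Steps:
t(k) = -4/k (t(k) = 2*(-2/k) = -4/k)
L(G, j) = 8 (L(G, j) = 5 + 3 = 8)
T = 142 (T = -2 + (8 + 4)**2 = -2 + 12**2 = -2 + 144 = 142)
-((t(-5) + T) + 156*(-110)) = -((-4/(-5) + 142) + 156*(-110)) = -((-4*(-1/5) + 142) - 17160) = -((4/5 + 142) - 17160) = -(714/5 - 17160) = -1*(-85086/5) = 85086/5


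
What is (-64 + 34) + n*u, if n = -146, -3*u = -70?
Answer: -10310/3 ≈ -3436.7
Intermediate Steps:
u = 70/3 (u = -⅓*(-70) = 70/3 ≈ 23.333)
(-64 + 34) + n*u = (-64 + 34) - 146*70/3 = -30 - 10220/3 = -10310/3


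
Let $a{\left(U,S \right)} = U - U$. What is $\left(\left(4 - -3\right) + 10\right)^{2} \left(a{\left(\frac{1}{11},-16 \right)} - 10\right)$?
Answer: $-2890$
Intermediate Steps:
$a{\left(U,S \right)} = 0$
$\left(\left(4 - -3\right) + 10\right)^{2} \left(a{\left(\frac{1}{11},-16 \right)} - 10\right) = \left(\left(4 - -3\right) + 10\right)^{2} \left(0 - 10\right) = \left(\left(4 + 3\right) + 10\right)^{2} \left(-10\right) = \left(7 + 10\right)^{2} \left(-10\right) = 17^{2} \left(-10\right) = 289 \left(-10\right) = -2890$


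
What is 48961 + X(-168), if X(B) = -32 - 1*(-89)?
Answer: 49018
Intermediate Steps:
X(B) = 57 (X(B) = -32 + 89 = 57)
48961 + X(-168) = 48961 + 57 = 49018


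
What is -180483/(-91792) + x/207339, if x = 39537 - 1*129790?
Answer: 29136661361/19032061488 ≈ 1.5309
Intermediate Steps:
x = -90253 (x = 39537 - 129790 = -90253)
-180483/(-91792) + x/207339 = -180483/(-91792) - 90253/207339 = -180483*(-1/91792) - 90253*1/207339 = 180483/91792 - 90253/207339 = 29136661361/19032061488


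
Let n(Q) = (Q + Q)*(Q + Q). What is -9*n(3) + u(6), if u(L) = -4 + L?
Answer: -322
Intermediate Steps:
n(Q) = 4*Q**2 (n(Q) = (2*Q)*(2*Q) = 4*Q**2)
-9*n(3) + u(6) = -36*3**2 + (-4 + 6) = -36*9 + 2 = -9*36 + 2 = -324 + 2 = -322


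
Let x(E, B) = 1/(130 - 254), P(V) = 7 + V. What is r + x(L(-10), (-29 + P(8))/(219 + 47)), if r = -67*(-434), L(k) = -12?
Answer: 3605671/124 ≈ 29078.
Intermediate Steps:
x(E, B) = -1/124 (x(E, B) = 1/(-124) = -1/124)
r = 29078
r + x(L(-10), (-29 + P(8))/(219 + 47)) = 29078 - 1/124 = 3605671/124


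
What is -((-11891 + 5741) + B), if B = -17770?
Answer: 23920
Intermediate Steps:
-((-11891 + 5741) + B) = -((-11891 + 5741) - 17770) = -(-6150 - 17770) = -1*(-23920) = 23920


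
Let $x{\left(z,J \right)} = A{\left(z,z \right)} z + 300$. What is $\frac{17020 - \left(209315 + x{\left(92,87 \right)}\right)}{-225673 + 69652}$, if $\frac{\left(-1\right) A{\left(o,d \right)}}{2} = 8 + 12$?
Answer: $\frac{188915}{156021} \approx 1.2108$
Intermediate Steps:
$A{\left(o,d \right)} = -40$ ($A{\left(o,d \right)} = - 2 \left(8 + 12\right) = \left(-2\right) 20 = -40$)
$x{\left(z,J \right)} = 300 - 40 z$ ($x{\left(z,J \right)} = - 40 z + 300 = 300 - 40 z$)
$\frac{17020 - \left(209315 + x{\left(92,87 \right)}\right)}{-225673 + 69652} = \frac{17020 - \left(209615 - 3680\right)}{-225673 + 69652} = \frac{17020 - 205935}{-156021} = \left(17020 - 205935\right) \left(- \frac{1}{156021}\right) = \left(-188915\right) \left(- \frac{1}{156021}\right) = \frac{188915}{156021}$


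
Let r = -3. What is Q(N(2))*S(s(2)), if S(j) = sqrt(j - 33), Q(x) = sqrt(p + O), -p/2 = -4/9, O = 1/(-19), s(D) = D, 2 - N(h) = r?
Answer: I*sqrt(84227)/57 ≈ 5.0916*I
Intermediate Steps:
N(h) = 5 (N(h) = 2 - 1*(-3) = 2 + 3 = 5)
O = -1/19 ≈ -0.052632
p = 8/9 (p = -(-8)/9 = -2*(-4/9) = 8/9 ≈ 0.88889)
Q(x) = sqrt(2717)/57 (Q(x) = sqrt(8/9 - 1/19) = sqrt(143/171) = sqrt(2717)/57)
S(j) = sqrt(-33 + j)
Q(N(2))*S(s(2)) = (sqrt(2717)/57)*sqrt(-33 + 2) = (sqrt(2717)/57)*sqrt(-31) = (sqrt(2717)/57)*(I*sqrt(31)) = I*sqrt(84227)/57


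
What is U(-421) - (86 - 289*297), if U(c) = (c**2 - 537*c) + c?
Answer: 488644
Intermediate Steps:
U(c) = c**2 - 536*c
U(-421) - (86 - 289*297) = -421*(-536 - 421) - (86 - 289*297) = -421*(-957) - (86 - 85833) = 402897 - 1*(-85747) = 402897 + 85747 = 488644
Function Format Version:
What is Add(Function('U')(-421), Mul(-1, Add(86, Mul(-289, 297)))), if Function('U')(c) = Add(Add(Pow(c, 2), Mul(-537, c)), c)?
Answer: 488644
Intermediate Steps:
Function('U')(c) = Add(Pow(c, 2), Mul(-536, c))
Add(Function('U')(-421), Mul(-1, Add(86, Mul(-289, 297)))) = Add(Mul(-421, Add(-536, -421)), Mul(-1, Add(86, Mul(-289, 297)))) = Add(Mul(-421, -957), Mul(-1, Add(86, -85833))) = Add(402897, Mul(-1, -85747)) = Add(402897, 85747) = 488644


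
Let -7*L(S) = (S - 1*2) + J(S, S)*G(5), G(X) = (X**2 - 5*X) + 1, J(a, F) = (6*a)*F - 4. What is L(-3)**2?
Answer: 2025/49 ≈ 41.327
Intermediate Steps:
J(a, F) = -4 + 6*F*a (J(a, F) = 6*F*a - 4 = -4 + 6*F*a)
G(X) = 1 + X**2 - 5*X
L(S) = 6/7 - 6*S**2/7 - S/7 (L(S) = -((S - 1*2) + (-4 + 6*S*S)*(1 + 5**2 - 5*5))/7 = -((S - 2) + (-4 + 6*S**2)*(1 + 25 - 25))/7 = -((-2 + S) + (-4 + 6*S**2)*1)/7 = -((-2 + S) + (-4 + 6*S**2))/7 = -(-6 + S + 6*S**2)/7 = 6/7 - 6*S**2/7 - S/7)
L(-3)**2 = (6/7 - 6/7*(-3)**2 - 1/7*(-3))**2 = (6/7 - 6/7*9 + 3/7)**2 = (6/7 - 54/7 + 3/7)**2 = (-45/7)**2 = 2025/49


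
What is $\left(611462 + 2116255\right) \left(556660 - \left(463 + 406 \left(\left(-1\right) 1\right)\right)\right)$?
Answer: $1518255465351$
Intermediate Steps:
$\left(611462 + 2116255\right) \left(556660 - \left(463 + 406 \left(\left(-1\right) 1\right)\right)\right) = 2727717 \left(556660 - 57\right) = 2727717 \cdot 556603 = 1518255465351$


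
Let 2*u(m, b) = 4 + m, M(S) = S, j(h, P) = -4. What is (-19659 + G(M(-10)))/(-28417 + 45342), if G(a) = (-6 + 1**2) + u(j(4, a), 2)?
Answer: -19664/16925 ≈ -1.1618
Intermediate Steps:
u(m, b) = 2 + m/2 (u(m, b) = (4 + m)/2 = 2 + m/2)
G(a) = -5 (G(a) = (-6 + 1**2) + (2 + (1/2)*(-4)) = (-6 + 1) + (2 - 2) = -5 + 0 = -5)
(-19659 + G(M(-10)))/(-28417 + 45342) = (-19659 - 5)/(-28417 + 45342) = -19664/16925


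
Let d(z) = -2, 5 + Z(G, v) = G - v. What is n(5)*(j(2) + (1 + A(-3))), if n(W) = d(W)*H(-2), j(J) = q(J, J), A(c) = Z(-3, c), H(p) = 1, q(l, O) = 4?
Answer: 0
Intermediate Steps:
Z(G, v) = -5 + G - v (Z(G, v) = -5 + (G - v) = -5 + G - v)
A(c) = -8 - c (A(c) = -5 - 3 - c = -8 - c)
j(J) = 4
n(W) = -2 (n(W) = -2*1 = -2)
n(5)*(j(2) + (1 + A(-3))) = -2*(4 + (1 + (-8 - 1*(-3)))) = -2*(4 + (1 + (-8 + 3))) = -2*(4 + (1 - 5)) = -2*(4 - 4) = -2*0 = 0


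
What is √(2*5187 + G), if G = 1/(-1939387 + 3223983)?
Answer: √4279759681941845/642298 ≈ 101.85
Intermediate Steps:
G = 1/1284596 ≈ 7.7845e-7
√(2*5187 + G) = √(2*5187 + 1/1284596) = √(10374 + 1/1284596) = √(13326398905/1284596) = √4279759681941845/642298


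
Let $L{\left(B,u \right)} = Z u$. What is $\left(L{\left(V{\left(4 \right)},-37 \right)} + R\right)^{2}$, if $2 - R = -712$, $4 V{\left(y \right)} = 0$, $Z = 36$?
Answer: $381924$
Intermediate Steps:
$V{\left(y \right)} = 0$ ($V{\left(y \right)} = \frac{1}{4} \cdot 0 = 0$)
$R = 714$ ($R = 2 - -712 = 2 + 712 = 714$)
$L{\left(B,u \right)} = 36 u$
$\left(L{\left(V{\left(4 \right)},-37 \right)} + R\right)^{2} = \left(36 \left(-37\right) + 714\right)^{2} = \left(-1332 + 714\right)^{2} = \left(-618\right)^{2} = 381924$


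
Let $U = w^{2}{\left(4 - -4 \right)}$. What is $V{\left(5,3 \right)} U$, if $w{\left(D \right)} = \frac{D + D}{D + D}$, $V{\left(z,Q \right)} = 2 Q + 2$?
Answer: $8$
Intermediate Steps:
$V{\left(z,Q \right)} = 2 + 2 Q$
$w{\left(D \right)} = 1$ ($w{\left(D \right)} = \frac{2 D}{2 D} = 2 D \frac{1}{2 D} = 1$)
$U = 1$ ($U = 1^{2} = 1$)
$V{\left(5,3 \right)} U = \left(2 + 2 \cdot 3\right) 1 = \left(2 + 6\right) 1 = 8 \cdot 1 = 8$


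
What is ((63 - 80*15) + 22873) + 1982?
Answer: 23718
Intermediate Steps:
((63 - 80*15) + 22873) + 1982 = ((63 - 1200) + 22873) + 1982 = (-1137 + 22873) + 1982 = 21736 + 1982 = 23718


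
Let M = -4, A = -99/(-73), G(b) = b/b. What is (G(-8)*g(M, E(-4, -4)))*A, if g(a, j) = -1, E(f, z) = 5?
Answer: -99/73 ≈ -1.3562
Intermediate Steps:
G(b) = 1
A = 99/73 (A = -99*(-1/73) = 99/73 ≈ 1.3562)
(G(-8)*g(M, E(-4, -4)))*A = (1*(-1))*(99/73) = -1*99/73 = -99/73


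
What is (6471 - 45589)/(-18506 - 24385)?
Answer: 39118/42891 ≈ 0.91203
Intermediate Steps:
(6471 - 45589)/(-18506 - 24385) = -39118/(-42891) = -39118*(-1/42891) = 39118/42891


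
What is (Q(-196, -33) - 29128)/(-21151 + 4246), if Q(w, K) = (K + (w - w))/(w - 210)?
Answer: 2365187/1372686 ≈ 1.7230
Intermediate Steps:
Q(w, K) = K/(-210 + w) (Q(w, K) = (K + 0)/(-210 + w) = K/(-210 + w))
(Q(-196, -33) - 29128)/(-21151 + 4246) = (-33/(-210 - 196) - 29128)/(-21151 + 4246) = (-33/(-406) - 29128)/(-16905) = (-33*(-1/406) - 29128)*(-1/16905) = (33/406 - 29128)*(-1/16905) = -11825935/406*(-1/16905) = 2365187/1372686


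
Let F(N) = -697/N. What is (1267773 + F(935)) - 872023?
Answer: 21766209/55 ≈ 3.9575e+5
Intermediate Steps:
(1267773 + F(935)) - 872023 = (1267773 - 697/935) - 872023 = (1267773 - 697*1/935) - 872023 = (1267773 - 41/55) - 872023 = 69727474/55 - 872023 = 21766209/55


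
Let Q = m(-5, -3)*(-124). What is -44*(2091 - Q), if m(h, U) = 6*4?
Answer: -222948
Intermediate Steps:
m(h, U) = 24
Q = -2976 (Q = 24*(-124) = -2976)
-44*(2091 - Q) = -44*(2091 - 1*(-2976)) = -44*(2091 + 2976) = -44*5067 = -222948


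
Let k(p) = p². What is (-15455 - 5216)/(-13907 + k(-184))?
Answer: -20671/19949 ≈ -1.0362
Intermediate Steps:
(-15455 - 5216)/(-13907 + k(-184)) = (-15455 - 5216)/(-13907 + (-184)²) = -20671/(-13907 + 33856) = -20671/19949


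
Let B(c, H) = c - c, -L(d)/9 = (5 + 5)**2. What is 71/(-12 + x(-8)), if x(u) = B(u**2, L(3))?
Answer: -71/12 ≈ -5.9167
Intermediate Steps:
L(d) = -900 (L(d) = -9*(5 + 5)**2 = -9*10**2 = -9*100 = -900)
B(c, H) = 0
x(u) = 0
71/(-12 + x(-8)) = 71/(-12 + 0) = 71/(-12) = 71*(-1/12) = -71/12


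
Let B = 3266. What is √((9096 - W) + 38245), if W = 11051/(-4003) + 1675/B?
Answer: √8092106481783916882/13073798 ≈ 217.58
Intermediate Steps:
W = -29387541/13073798 (W = 11051/(-4003) + 1675/3266 = 11051*(-1/4003) + 1675*(1/3266) = -11051/4003 + 1675/3266 = -29387541/13073798 ≈ -2.2478)
√((9096 - W) + 38245) = √((9096 - 1*(-29387541/13073798)) + 38245) = √((9096 + 29387541/13073798) + 38245) = √(118948654149/13073798 + 38245) = √(618956058659/13073798) = √8092106481783916882/13073798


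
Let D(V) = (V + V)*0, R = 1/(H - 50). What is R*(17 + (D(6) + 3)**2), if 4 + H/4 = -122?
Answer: -13/277 ≈ -0.046931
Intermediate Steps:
H = -504 (H = -16 + 4*(-122) = -16 - 488 = -504)
R = -1/554 (R = 1/(-504 - 50) = 1/(-554) = -1/554 ≈ -0.0018051)
D(V) = 0 (D(V) = (2*V)*0 = 0)
R*(17 + (D(6) + 3)**2) = -(17 + (0 + 3)**2)/554 = -(17 + 3**2)/554 = -(17 + 9)/554 = -1/554*26 = -13/277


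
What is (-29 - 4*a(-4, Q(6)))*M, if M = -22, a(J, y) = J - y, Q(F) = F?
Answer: -242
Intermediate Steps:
(-29 - 4*a(-4, Q(6)))*M = (-29 - 4*(-4 - 1*6))*(-22) = (-29 - 4*(-4 - 6))*(-22) = (-29 - 4*(-10))*(-22) = (-29 + 40)*(-22) = 11*(-22) = -242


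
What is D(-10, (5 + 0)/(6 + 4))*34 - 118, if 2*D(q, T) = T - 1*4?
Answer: -355/2 ≈ -177.50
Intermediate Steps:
D(q, T) = -2 + T/2 (D(q, T) = (T - 1*4)/2 = (T - 4)/2 = (-4 + T)/2 = -2 + T/2)
D(-10, (5 + 0)/(6 + 4))*34 - 118 = (-2 + ((5 + 0)/(6 + 4))/2)*34 - 118 = (-2 + (5/10)/2)*34 - 118 = (-2 + (5*(1/10))/2)*34 - 118 = (-2 + (1/2)*(1/2))*34 - 118 = (-2 + 1/4)*34 - 118 = -7/4*34 - 118 = -119/2 - 118 = -355/2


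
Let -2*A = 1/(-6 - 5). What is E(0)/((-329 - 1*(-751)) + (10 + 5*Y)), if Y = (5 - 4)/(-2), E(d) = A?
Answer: 1/9449 ≈ 0.00010583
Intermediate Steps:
A = 1/22 (A = -1/(2*(-6 - 5)) = -½/(-11) = -½*(-1/11) = 1/22 ≈ 0.045455)
E(d) = 1/22
Y = -½ (Y = -½*1 = -½ ≈ -0.50000)
E(0)/((-329 - 1*(-751)) + (10 + 5*Y)) = 1/(22*((-329 - 1*(-751)) + (10 + 5*(-½)))) = 1/(22*((-329 + 751) + (10 - 5/2))) = 1/(22*(422 + 15/2)) = 1/(22*(859/2)) = (1/22)*(2/859) = 1/9449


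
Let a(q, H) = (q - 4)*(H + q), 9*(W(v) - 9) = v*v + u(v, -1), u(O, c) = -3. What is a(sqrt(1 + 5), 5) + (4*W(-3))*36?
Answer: 1378 + sqrt(6) ≈ 1380.4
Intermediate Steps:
W(v) = 26/3 + v**2/9 (W(v) = 9 + (v*v - 3)/9 = 9 + (v**2 - 3)/9 = 9 + (-3 + v**2)/9 = 9 + (-1/3 + v**2/9) = 26/3 + v**2/9)
a(q, H) = (-4 + q)*(H + q)
a(sqrt(1 + 5), 5) + (4*W(-3))*36 = ((sqrt(1 + 5))**2 - 4*5 - 4*sqrt(1 + 5) + 5*sqrt(1 + 5)) + (4*(26/3 + (1/9)*(-3)**2))*36 = ((sqrt(6))**2 - 20 - 4*sqrt(6) + 5*sqrt(6)) + (4*(26/3 + (1/9)*9))*36 = (6 - 20 - 4*sqrt(6) + 5*sqrt(6)) + (4*(26/3 + 1))*36 = (-14 + sqrt(6)) + (4*(29/3))*36 = (-14 + sqrt(6)) + (116/3)*36 = (-14 + sqrt(6)) + 1392 = 1378 + sqrt(6)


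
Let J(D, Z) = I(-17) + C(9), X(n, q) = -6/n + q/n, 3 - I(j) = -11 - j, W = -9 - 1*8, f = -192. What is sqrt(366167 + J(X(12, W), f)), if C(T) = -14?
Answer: 5*sqrt(14646) ≈ 605.10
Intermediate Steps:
W = -17 (W = -9 - 8 = -17)
I(j) = 14 + j (I(j) = 3 - (-11 - j) = 3 + (11 + j) = 14 + j)
J(D, Z) = -17 (J(D, Z) = (14 - 17) - 14 = -3 - 14 = -17)
sqrt(366167 + J(X(12, W), f)) = sqrt(366167 - 17) = sqrt(366150) = 5*sqrt(14646)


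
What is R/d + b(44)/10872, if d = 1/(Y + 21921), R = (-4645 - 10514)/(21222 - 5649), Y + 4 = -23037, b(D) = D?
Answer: 15382197581/14109138 ≈ 1090.2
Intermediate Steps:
Y = -23041 (Y = -4 - 23037 = -23041)
R = -5053/5191 (R = -15159/15573 = -15159*1/15573 = -5053/5191 ≈ -0.97342)
d = -1/1120 (d = 1/(-23041 + 21921) = 1/(-1120) = -1/1120 ≈ -0.00089286)
R/d + b(44)/10872 = -5053/(5191*(-1/1120)) + 44/10872 = -5053/5191*(-1120) + 44*(1/10872) = 5659360/5191 + 11/2718 = 15382197581/14109138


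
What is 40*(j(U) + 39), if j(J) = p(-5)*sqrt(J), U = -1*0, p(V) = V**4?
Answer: 1560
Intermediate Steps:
U = 0
j(J) = 625*sqrt(J) (j(J) = (-5)**4*sqrt(J) = 625*sqrt(J))
40*(j(U) + 39) = 40*(625*sqrt(0) + 39) = 40*(625*0 + 39) = 40*(0 + 39) = 40*39 = 1560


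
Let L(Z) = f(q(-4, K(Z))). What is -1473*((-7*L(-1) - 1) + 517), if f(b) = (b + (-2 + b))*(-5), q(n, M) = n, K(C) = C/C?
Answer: -244518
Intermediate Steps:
K(C) = 1
f(b) = 10 - 10*b (f(b) = (-2 + 2*b)*(-5) = 10 - 10*b)
L(Z) = 50 (L(Z) = 10 - 10*(-4) = 10 + 40 = 50)
-1473*((-7*L(-1) - 1) + 517) = -1473*((-7*50 - 1) + 517) = -1473*((-350 - 1) + 517) = -1473*(-351 + 517) = -1473*166 = -244518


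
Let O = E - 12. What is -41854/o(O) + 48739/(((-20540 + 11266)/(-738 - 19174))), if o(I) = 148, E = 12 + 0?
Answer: 35811127317/343138 ≈ 1.0436e+5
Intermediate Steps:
E = 12
O = 0 (O = 12 - 12 = 0)
-41854/o(O) + 48739/(((-20540 + 11266)/(-738 - 19174))) = -41854/148 + 48739/(((-20540 + 11266)/(-738 - 19174))) = -41854*1/148 + 48739/((-9274/(-19912))) = -20927/74 + 48739/((-9274*(-1/19912))) = -20927/74 + 48739/(4637/9956) = -20927/74 + 48739*(9956/4637) = -20927/74 + 485245484/4637 = 35811127317/343138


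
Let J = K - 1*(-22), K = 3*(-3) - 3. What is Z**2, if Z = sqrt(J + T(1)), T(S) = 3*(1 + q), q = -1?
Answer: 10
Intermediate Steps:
K = -12 (K = -9 - 3 = -12)
T(S) = 0 (T(S) = 3*(1 - 1) = 3*0 = 0)
J = 10 (J = -12 - 1*(-22) = -12 + 22 = 10)
Z = sqrt(10) (Z = sqrt(10 + 0) = sqrt(10) ≈ 3.1623)
Z**2 = (sqrt(10))**2 = 10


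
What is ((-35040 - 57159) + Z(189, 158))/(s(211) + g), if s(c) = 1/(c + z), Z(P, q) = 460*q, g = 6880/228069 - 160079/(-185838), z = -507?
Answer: -40813026952678488/1857125414819 ≈ -21976.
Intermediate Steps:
g = 12595874297/14127962274 (g = 6880*(1/228069) - 160079*(-1/185838) = 6880/228069 + 160079/185838 = 12595874297/14127962274 ≈ 0.89156)
s(c) = 1/(-507 + c) (s(c) = 1/(c - 507) = 1/(-507 + c))
((-35040 - 57159) + Z(189, 158))/(s(211) + g) = ((-35040 - 57159) + 460*158)/(1/(-507 + 211) + 12595874297/14127962274) = (-92199 + 72680)/(1/(-296) + 12595874297/14127962274) = -19519/(-1/296 + 12595874297/14127962274) = -19519/1857125414819/2090938416552 = -19519*2090938416552/1857125414819 = -40813026952678488/1857125414819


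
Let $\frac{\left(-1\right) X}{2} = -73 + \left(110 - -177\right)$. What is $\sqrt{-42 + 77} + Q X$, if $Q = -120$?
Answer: $51360 + \sqrt{35} \approx 51366.0$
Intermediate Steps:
$X = -428$ ($X = - 2 \left(-73 + \left(110 - -177\right)\right) = - 2 \left(-73 + \left(110 + 177\right)\right) = - 2 \left(-73 + 287\right) = \left(-2\right) 214 = -428$)
$\sqrt{-42 + 77} + Q X = \sqrt{-42 + 77} - -51360 = \sqrt{35} + 51360 = 51360 + \sqrt{35}$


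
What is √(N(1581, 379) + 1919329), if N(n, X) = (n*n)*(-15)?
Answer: I*√35574086 ≈ 5964.4*I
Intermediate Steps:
N(n, X) = -15*n² (N(n, X) = n²*(-15) = -15*n²)
√(N(1581, 379) + 1919329) = √(-15*1581² + 1919329) = √(-15*2499561 + 1919329) = √(-37493415 + 1919329) = √(-35574086) = I*√35574086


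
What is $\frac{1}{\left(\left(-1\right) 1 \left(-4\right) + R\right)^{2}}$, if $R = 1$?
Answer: $\frac{1}{25} \approx 0.04$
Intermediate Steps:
$\frac{1}{\left(\left(-1\right) 1 \left(-4\right) + R\right)^{2}} = \frac{1}{\left(\left(-1\right) 1 \left(-4\right) + 1\right)^{2}} = \frac{1}{\left(\left(-1\right) \left(-4\right) + 1\right)^{2}} = \frac{1}{\left(4 + 1\right)^{2}} = \frac{1}{5^{2}} = \frac{1}{25}$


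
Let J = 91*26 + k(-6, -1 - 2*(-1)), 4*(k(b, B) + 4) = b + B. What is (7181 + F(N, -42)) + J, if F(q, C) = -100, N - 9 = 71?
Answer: 37767/4 ≈ 9441.8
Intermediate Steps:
N = 80 (N = 9 + 71 = 80)
k(b, B) = -4 + B/4 + b/4 (k(b, B) = -4 + (b + B)/4 = -4 + (B + b)/4 = -4 + (B/4 + b/4) = -4 + B/4 + b/4)
J = 9443/4 (J = 91*26 + (-4 + (-1 - 2*(-1))/4 + (¼)*(-6)) = 2366 + (-4 + (-1 + 2)/4 - 3/2) = 2366 + (-4 + (¼)*1 - 3/2) = 2366 + (-4 + ¼ - 3/2) = 2366 - 21/4 = 9443/4 ≈ 2360.8)
(7181 + F(N, -42)) + J = (7181 - 100) + 9443/4 = 7081 + 9443/4 = 37767/4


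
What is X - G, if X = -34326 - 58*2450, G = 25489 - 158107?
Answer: -43808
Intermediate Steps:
G = -132618
X = -176426 (X = -34326 - 142100 = -176426)
X - G = -176426 - 1*(-132618) = -176426 + 132618 = -43808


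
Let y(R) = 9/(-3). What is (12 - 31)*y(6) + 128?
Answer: 185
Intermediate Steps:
y(R) = -3 (y(R) = 9*(-⅓) = -3)
(12 - 31)*y(6) + 128 = (12 - 31)*(-3) + 128 = -19*(-3) + 128 = 57 + 128 = 185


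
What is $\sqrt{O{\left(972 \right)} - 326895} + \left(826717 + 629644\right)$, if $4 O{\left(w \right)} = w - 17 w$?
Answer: $1456361 + i \sqrt{330783} \approx 1.4564 \cdot 10^{6} + 575.14 i$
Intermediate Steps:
$O{\left(w \right)} = - 4 w$ ($O{\left(w \right)} = \frac{w - 17 w}{4} = \frac{\left(-16\right) w}{4} = - 4 w$)
$\sqrt{O{\left(972 \right)} - 326895} + \left(826717 + 629644\right) = \sqrt{\left(-4\right) 972 - 326895} + \left(826717 + 629644\right) = \sqrt{-3888 - 326895} + 1456361 = \sqrt{-330783} + 1456361 = i \sqrt{330783} + 1456361 = 1456361 + i \sqrt{330783}$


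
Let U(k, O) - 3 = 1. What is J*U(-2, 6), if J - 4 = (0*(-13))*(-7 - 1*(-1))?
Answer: 16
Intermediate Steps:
U(k, O) = 4 (U(k, O) = 3 + 1 = 4)
J = 4 (J = 4 + (0*(-13))*(-7 - 1*(-1)) = 4 + 0*(-7 + 1) = 4 + 0*(-6) = 4 + 0 = 4)
J*U(-2, 6) = 4*4 = 16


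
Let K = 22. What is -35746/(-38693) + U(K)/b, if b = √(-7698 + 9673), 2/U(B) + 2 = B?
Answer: 35746/38693 + √79/3950 ≈ 0.92609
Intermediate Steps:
U(B) = 2/(-2 + B)
b = 5*√79 (b = √1975 = 5*√79 ≈ 44.441)
-35746/(-38693) + U(K)/b = -35746/(-38693) + (2/(-2 + 22))/((5*√79)) = -35746*(-1/38693) + (2/20)*(√79/395) = 35746/38693 + (2*(1/20))*(√79/395) = 35746/38693 + (√79/395)/10 = 35746/38693 + √79/3950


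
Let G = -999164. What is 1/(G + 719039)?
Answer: -1/280125 ≈ -3.5698e-6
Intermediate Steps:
1/(G + 719039) = 1/(-999164 + 719039) = 1/(-280125) = -1/280125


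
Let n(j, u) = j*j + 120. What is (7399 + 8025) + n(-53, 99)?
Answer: 18353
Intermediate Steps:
n(j, u) = 120 + j² (n(j, u) = j² + 120 = 120 + j²)
(7399 + 8025) + n(-53, 99) = (7399 + 8025) + (120 + (-53)²) = 15424 + (120 + 2809) = 15424 + 2929 = 18353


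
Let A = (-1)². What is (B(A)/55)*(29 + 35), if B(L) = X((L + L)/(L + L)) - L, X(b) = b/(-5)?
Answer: -384/275 ≈ -1.3964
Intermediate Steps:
A = 1
X(b) = -b/5 (X(b) = b*(-⅕) = -b/5)
B(L) = -⅕ - L (B(L) = -(L + L)/(5*(L + L)) - L = -2*L/(5*(2*L)) - L = -2*L*1/(2*L)/5 - L = -⅕*1 - L = -⅕ - L)
(B(A)/55)*(29 + 35) = ((-⅕ - 1*1)/55)*(29 + 35) = ((-⅕ - 1)*(1/55))*64 = -6/5*1/55*64 = -6/275*64 = -384/275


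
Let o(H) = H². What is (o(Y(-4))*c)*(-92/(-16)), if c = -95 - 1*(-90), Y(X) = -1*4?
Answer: -460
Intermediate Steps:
Y(X) = -4
c = -5 (c = -95 + 90 = -5)
(o(Y(-4))*c)*(-92/(-16)) = ((-4)²*(-5))*(-92/(-16)) = (16*(-5))*(-92*(-1/16)) = -80*23/4 = -460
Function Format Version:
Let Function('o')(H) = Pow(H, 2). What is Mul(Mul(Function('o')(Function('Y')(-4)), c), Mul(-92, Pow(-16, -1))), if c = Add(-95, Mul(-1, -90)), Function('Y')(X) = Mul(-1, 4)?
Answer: -460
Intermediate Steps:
Function('Y')(X) = -4
c = -5 (c = Add(-95, 90) = -5)
Mul(Mul(Function('o')(Function('Y')(-4)), c), Mul(-92, Pow(-16, -1))) = Mul(Mul(Pow(-4, 2), -5), Mul(-92, Pow(-16, -1))) = Mul(Mul(16, -5), Mul(-92, Rational(-1, 16))) = Mul(-80, Rational(23, 4)) = -460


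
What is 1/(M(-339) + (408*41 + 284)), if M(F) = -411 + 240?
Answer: 1/16841 ≈ 5.9379e-5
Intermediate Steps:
M(F) = -171
1/(M(-339) + (408*41 + 284)) = 1/(-171 + (408*41 + 284)) = 1/(-171 + (16728 + 284)) = 1/(-171 + 17012) = 1/16841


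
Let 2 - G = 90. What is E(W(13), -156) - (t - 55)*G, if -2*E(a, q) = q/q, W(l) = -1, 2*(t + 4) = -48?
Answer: -14609/2 ≈ -7304.5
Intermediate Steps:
t = -28 (t = -4 + (1/2)*(-48) = -4 - 24 = -28)
G = -88 (G = 2 - 1*90 = 2 - 90 = -88)
E(a, q) = -1/2 (E(a, q) = -q/(2*q) = -1/2*1 = -1/2)
E(W(13), -156) - (t - 55)*G = -1/2 - (-28 - 55)*(-88) = -1/2 - (-83)*(-88) = -1/2 - 1*7304 = -1/2 - 7304 = -14609/2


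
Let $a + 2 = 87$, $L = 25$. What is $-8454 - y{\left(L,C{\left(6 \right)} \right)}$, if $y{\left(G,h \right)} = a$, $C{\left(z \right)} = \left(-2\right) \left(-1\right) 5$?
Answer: $-8539$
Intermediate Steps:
$a = 85$ ($a = -2 + 87 = 85$)
$C{\left(z \right)} = 10$ ($C{\left(z \right)} = 2 \cdot 5 = 10$)
$y{\left(G,h \right)} = 85$
$-8454 - y{\left(L,C{\left(6 \right)} \right)} = -8454 - 85 = -8539$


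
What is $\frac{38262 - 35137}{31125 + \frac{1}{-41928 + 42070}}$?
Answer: $\frac{443750}{4419751} \approx 0.1004$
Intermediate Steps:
$\frac{38262 - 35137}{31125 + \frac{1}{-41928 + 42070}} = \frac{3125}{31125 + \frac{1}{142}} = \frac{3125}{\frac{4419751}{142}} = 3125 \cdot \frac{142}{4419751} = \frac{443750}{4419751}$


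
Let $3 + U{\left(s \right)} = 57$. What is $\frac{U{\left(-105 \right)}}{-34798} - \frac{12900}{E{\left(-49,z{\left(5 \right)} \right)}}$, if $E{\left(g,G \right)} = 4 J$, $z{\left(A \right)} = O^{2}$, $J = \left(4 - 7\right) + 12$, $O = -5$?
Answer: $- \frac{18704006}{52197} \approx -358.33$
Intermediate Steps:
$J = 9$ ($J = -3 + 12 = 9$)
$z{\left(A \right)} = 25$ ($z{\left(A \right)} = \left(-5\right)^{2} = 25$)
$U{\left(s \right)} = 54$ ($U{\left(s \right)} = -3 + 57 = 54$)
$E{\left(g,G \right)} = 36$ ($E{\left(g,G \right)} = 4 \cdot 9 = 36$)
$\frac{U{\left(-105 \right)}}{-34798} - \frac{12900}{E{\left(-49,z{\left(5 \right)} \right)}} = \frac{54}{-34798} - \frac{12900}{36} = 54 \left(- \frac{1}{34798}\right) - \frac{1075}{3} = - \frac{27}{17399} - \frac{1075}{3} = - \frac{18704006}{52197}$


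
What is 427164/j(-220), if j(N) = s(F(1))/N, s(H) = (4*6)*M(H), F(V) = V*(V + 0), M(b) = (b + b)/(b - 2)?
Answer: 1957835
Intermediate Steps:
M(b) = 2*b/(-2 + b) (M(b) = (2*b)/(-2 + b) = 2*b/(-2 + b))
F(V) = V**2 (F(V) = V*V = V**2)
s(H) = 48*H/(-2 + H) (s(H) = (4*6)*(2*H/(-2 + H)) = 24*(2*H/(-2 + H)) = 48*H/(-2 + H))
j(N) = -48/N (j(N) = (48*1**2/(-2 + 1**2))/N = (48*1/(-2 + 1))/N = (48*1/(-1))/N = (48*1*(-1))/N = -48/N)
427164/j(-220) = 427164/((-48/(-220))) = 427164/((-48*(-1/220))) = 427164/(12/55) = 427164*(55/12) = 1957835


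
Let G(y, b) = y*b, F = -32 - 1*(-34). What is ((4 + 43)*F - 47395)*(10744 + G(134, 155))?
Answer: -1490643714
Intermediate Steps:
F = 2 (F = -32 + 34 = 2)
G(y, b) = b*y
((4 + 43)*F - 47395)*(10744 + G(134, 155)) = ((4 + 43)*2 - 47395)*(10744 + 155*134) = (47*2 - 47395)*(10744 + 20770) = (94 - 47395)*31514 = -47301*31514 = -1490643714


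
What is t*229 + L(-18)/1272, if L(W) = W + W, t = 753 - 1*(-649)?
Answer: 34032145/106 ≈ 3.2106e+5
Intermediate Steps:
t = 1402 (t = 753 + 649 = 1402)
L(W) = 2*W
t*229 + L(-18)/1272 = 1402*229 + (2*(-18))/1272 = 321058 - 36*1/1272 = 321058 - 3/106 = 34032145/106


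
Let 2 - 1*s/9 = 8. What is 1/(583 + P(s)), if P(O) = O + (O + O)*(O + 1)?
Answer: 1/6253 ≈ 0.00015992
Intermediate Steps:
s = -54 (s = 18 - 9*8 = 18 - 72 = -54)
P(O) = O + 2*O*(1 + O) (P(O) = O + (2*O)*(1 + O) = O + 2*O*(1 + O))
1/(583 + P(s)) = 1/(583 - 54*(3 + 2*(-54))) = 1/(583 - 54*(3 - 108)) = 1/(583 - 54*(-105)) = 1/(583 + 5670) = 1/6253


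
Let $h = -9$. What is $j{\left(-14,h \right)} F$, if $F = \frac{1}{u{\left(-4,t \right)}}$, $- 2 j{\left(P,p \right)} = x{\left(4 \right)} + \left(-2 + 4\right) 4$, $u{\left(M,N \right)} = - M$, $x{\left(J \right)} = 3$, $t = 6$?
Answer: $- \frac{11}{8} \approx -1.375$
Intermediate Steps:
$j{\left(P,p \right)} = - \frac{11}{2}$ ($j{\left(P,p \right)} = - \frac{3 + \left(-2 + 4\right) 4}{2} = - \frac{3 + 2 \cdot 4}{2} = - \frac{3 + 8}{2} = \left(- \frac{1}{2}\right) 11 = - \frac{11}{2}$)
$F = \frac{1}{4}$ ($F = \frac{1}{\left(-1\right) \left(-4\right)} = \frac{1}{4} \approx 0.25$)
$j{\left(-14,h \right)} F = \left(- \frac{11}{2}\right) \frac{1}{4} = - \frac{11}{8}$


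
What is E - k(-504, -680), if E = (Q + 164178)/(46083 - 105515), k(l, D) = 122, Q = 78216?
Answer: -3746549/29716 ≈ -126.08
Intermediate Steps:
E = -121197/29716 (E = (78216 + 164178)/(46083 - 105515) = 242394/(-59432) = 242394*(-1/59432) = -121197/29716 ≈ -4.0785)
E - k(-504, -680) = -121197/29716 - 1*122 = -121197/29716 - 122 = -3746549/29716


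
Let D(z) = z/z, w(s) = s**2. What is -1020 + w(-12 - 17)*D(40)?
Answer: -179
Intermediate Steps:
D(z) = 1
-1020 + w(-12 - 17)*D(40) = -1020 + (-12 - 17)**2*1 = -1020 + (-29)**2*1 = -1020 + 841*1 = -1020 + 841 = -179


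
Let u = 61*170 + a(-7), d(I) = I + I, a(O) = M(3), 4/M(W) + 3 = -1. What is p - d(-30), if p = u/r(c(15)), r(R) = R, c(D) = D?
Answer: 11269/15 ≈ 751.27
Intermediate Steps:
M(W) = -1 (M(W) = 4/(-3 - 1) = 4/(-4) = 4*(-1/4) = -1)
a(O) = -1
d(I) = 2*I
u = 10369 (u = 61*170 - 1 = 10370 - 1 = 10369)
p = 10369/15 ≈ 691.27
p - d(-30) = 10369/15 - 2*(-30) = 10369/15 - 1*(-60) = 10369/15 + 60 = 11269/15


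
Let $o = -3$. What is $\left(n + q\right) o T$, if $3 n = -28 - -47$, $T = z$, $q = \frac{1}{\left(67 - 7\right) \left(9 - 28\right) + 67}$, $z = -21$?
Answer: $\frac{428064}{1073} \approx 398.94$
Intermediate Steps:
$q = - \frac{1}{1073}$ ($q = \frac{1}{60 \left(-19\right) + 67} = \frac{1}{-1140 + 67} = \frac{1}{-1073} = - \frac{1}{1073} \approx -0.00093197$)
$T = -21$
$n = \frac{19}{3}$ ($n = \frac{-28 - -47}{3} = \frac{-28 + 47}{3} = \frac{1}{3} \cdot 19 = \frac{19}{3} \approx 6.3333$)
$\left(n + q\right) o T = \left(\frac{19}{3} - \frac{1}{1073}\right) \left(\left(-3\right) \left(-21\right)\right) = \frac{20384}{3219} \cdot 63 = \frac{428064}{1073}$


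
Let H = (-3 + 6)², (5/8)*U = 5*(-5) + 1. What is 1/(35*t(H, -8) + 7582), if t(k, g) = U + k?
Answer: 1/6553 ≈ 0.00015260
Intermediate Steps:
U = -192/5 (U = 8*(5*(-5) + 1)/5 = 8*(-25 + 1)/5 = (8/5)*(-24) = -192/5 ≈ -38.400)
H = 9 (H = 3² = 9)
t(k, g) = -192/5 + k
1/(35*t(H, -8) + 7582) = 1/(35*(-192/5 + 9) + 7582) = 1/(35*(-147/5) + 7582) = 1/(-1029 + 7582) = 1/6553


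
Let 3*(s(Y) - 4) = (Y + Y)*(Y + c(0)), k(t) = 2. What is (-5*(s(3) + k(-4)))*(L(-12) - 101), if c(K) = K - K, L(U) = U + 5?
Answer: 6480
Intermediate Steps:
L(U) = 5 + U
c(K) = 0
s(Y) = 4 + 2*Y²/3 (s(Y) = 4 + ((Y + Y)*(Y + 0))/3 = 4 + ((2*Y)*Y)/3 = 4 + (2*Y²)/3 = 4 + 2*Y²/3)
(-5*(s(3) + k(-4)))*(L(-12) - 101) = (-5*((4 + (⅔)*3²) + 2))*((5 - 12) - 101) = (-5*((4 + (⅔)*9) + 2))*(-7 - 101) = -5*((4 + 6) + 2)*(-108) = -5*(10 + 2)*(-108) = -5*12*(-108) = -60*(-108) = 6480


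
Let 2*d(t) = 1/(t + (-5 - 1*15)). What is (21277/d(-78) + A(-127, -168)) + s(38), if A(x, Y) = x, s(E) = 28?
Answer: -4170391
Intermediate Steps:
d(t) = 1/(2*(-20 + t)) (d(t) = 1/(2*(t + (-5 - 1*15))) = 1/(2*(t + (-5 - 15))) = 1/(2*(t - 20)) = 1/(2*(-20 + t)))
(21277/d(-78) + A(-127, -168)) + s(38) = (21277/((1/(2*(-20 - 78)))) - 127) + 28 = (21277/(((1/2)/(-98))) - 127) + 28 = (21277/(((1/2)*(-1/98))) - 127) + 28 = (21277/(-1/196) - 127) + 28 = (21277*(-196) - 127) + 28 = (-4170292 - 127) + 28 = -4170419 + 28 = -4170391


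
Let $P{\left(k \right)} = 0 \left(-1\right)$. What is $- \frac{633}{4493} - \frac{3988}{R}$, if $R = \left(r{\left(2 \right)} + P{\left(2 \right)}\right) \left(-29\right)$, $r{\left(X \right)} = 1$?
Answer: $\frac{17899727}{130297} \approx 137.38$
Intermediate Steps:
$P{\left(k \right)} = 0$
$R = -29$ ($R = \left(1 + 0\right) \left(-29\right) = 1 \left(-29\right) = -29$)
$- \frac{633}{4493} - \frac{3988}{R} = - \frac{633}{4493} - \frac{3988}{-29} = \left(-633\right) \frac{1}{4493} - - \frac{3988}{29} = - \frac{633}{4493} + \frac{3988}{29} = \frac{17899727}{130297}$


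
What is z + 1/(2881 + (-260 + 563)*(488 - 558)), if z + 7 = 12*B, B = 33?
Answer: 7129980/18329 ≈ 389.00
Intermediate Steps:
z = 389 (z = -7 + 12*33 = -7 + 396 = 389)
z + 1/(2881 + (-260 + 563)*(488 - 558)) = 389 + 1/(2881 + (-260 + 563)*(488 - 558)) = 389 + 1/(2881 + 303*(-70)) = 389 + 1/(2881 - 21210) = 389 + 1/(-18329) = 389 - 1/18329 = 7129980/18329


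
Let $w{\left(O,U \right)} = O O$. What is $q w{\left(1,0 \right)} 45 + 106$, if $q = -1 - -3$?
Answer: $196$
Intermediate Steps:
$q = 2$ ($q = -1 + 3 = 2$)
$w{\left(O,U \right)} = O^{2}$
$q w{\left(1,0 \right)} 45 + 106 = 2 \cdot 1^{2} \cdot 45 + 106 = 2 \cdot 1 \cdot 45 + 106 = 2 \cdot 45 + 106 = 90 + 106 = 196$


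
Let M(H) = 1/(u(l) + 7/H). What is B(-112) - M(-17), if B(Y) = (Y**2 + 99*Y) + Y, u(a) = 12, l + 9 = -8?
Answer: 264751/197 ≈ 1343.9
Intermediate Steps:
l = -17 (l = -9 - 8 = -17)
B(Y) = Y**2 + 100*Y
M(H) = 1/(12 + 7/H)
B(-112) - M(-17) = -112*(100 - 112) - (-17)/(7 + 12*(-17)) = -112*(-12) - (-17)/(7 - 204) = 1344 - (-17)/(-197) = 1344 - (-17)*(-1)/197 = 1344 - 1*17/197 = 1344 - 17/197 = 264751/197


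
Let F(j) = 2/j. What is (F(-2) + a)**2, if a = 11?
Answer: 100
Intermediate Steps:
(F(-2) + a)**2 = (2/(-2) + 11)**2 = (2*(-1/2) + 11)**2 = (-1 + 11)**2 = 10**2 = 100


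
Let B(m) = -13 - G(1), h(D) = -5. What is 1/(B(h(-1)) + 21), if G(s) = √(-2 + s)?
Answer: 8/65 + I/65 ≈ 0.12308 + 0.015385*I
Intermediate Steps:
B(m) = -13 - I (B(m) = -13 - √(-2 + 1) = -13 - √(-1) = -13 - I)
1/(B(h(-1)) + 21) = 1/((-13 - I) + 21) = 1/(8 - I) = (8 + I)/65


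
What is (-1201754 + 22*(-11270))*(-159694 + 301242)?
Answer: -205201286312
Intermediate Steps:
(-1201754 + 22*(-11270))*(-159694 + 301242) = (-1201754 - 247940)*141548 = -1449694*141548 = -205201286312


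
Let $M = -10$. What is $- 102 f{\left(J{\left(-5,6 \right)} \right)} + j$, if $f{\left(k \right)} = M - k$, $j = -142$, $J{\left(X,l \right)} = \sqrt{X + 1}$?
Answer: $878 + 204 i \approx 878.0 + 204.0 i$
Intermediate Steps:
$J{\left(X,l \right)} = \sqrt{1 + X}$
$f{\left(k \right)} = -10 - k$
$- 102 f{\left(J{\left(-5,6 \right)} \right)} + j = - 102 \left(-10 - \sqrt{1 - 5}\right) - 142 = - 102 \left(-10 - \sqrt{-4}\right) - 142 = - 102 \left(-10 - 2 i\right) - 142 = \left(1020 + 204 i\right) - 142 = 878 + 204 i$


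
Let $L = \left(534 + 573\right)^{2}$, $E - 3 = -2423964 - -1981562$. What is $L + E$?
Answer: $783050$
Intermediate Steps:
$E = -442399$ ($E = 3 - 442402 = -442399$)
$L = 1225449$ ($L = 1107^{2} = 1225449$)
$L + E = 1225449 - 442399 = 783050$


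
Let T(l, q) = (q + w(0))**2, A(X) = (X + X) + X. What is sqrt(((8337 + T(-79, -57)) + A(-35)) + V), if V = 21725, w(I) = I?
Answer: sqrt(33206) ≈ 182.23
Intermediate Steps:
A(X) = 3*X (A(X) = 2*X + X = 3*X)
T(l, q) = q**2 (T(l, q) = (q + 0)**2 = q**2)
sqrt(((8337 + T(-79, -57)) + A(-35)) + V) = sqrt(((8337 + (-57)**2) + 3*(-35)) + 21725) = sqrt(((8337 + 3249) - 105) + 21725) = sqrt((11586 - 105) + 21725) = sqrt(11481 + 21725) = sqrt(33206)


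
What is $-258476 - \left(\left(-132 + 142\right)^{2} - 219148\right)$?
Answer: $-39428$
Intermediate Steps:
$-258476 - \left(\left(-132 + 142\right)^{2} - 219148\right) = -258476 - \left(10^{2} - 219148\right) = -258476 - \left(100 - 219148\right) = -258476 - -219048 = -258476 + 219048 = -39428$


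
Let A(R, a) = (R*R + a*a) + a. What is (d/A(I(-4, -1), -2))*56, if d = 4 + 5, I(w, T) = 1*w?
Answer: 28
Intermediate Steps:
I(w, T) = w
A(R, a) = a + R² + a² (A(R, a) = (R² + a²) + a = a + R² + a²)
d = 9
(d/A(I(-4, -1), -2))*56 = (9/(-2 + (-4)² + (-2)²))*56 = (9/(-2 + 16 + 4))*56 = (9/18)*56 = (9*(1/18))*56 = (½)*56 = 28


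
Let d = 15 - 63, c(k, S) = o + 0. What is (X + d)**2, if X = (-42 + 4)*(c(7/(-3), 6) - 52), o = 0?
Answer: 3717184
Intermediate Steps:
c(k, S) = 0 (c(k, S) = 0 + 0 = 0)
d = -48
X = 1976 (X = (-42 + 4)*(0 - 52) = -38*(-52) = 1976)
(X + d)**2 = (1976 - 48)**2 = 1928**2 = 3717184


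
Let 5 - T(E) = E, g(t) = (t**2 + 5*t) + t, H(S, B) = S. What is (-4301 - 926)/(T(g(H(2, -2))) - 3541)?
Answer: 5227/3552 ≈ 1.4716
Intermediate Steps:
g(t) = t**2 + 6*t
T(E) = 5 - E
(-4301 - 926)/(T(g(H(2, -2))) - 3541) = (-4301 - 926)/((5 - 2*(6 + 2)) - 3541) = -5227/((5 - 2*8) - 3541) = -5227/((5 - 1*16) - 3541) = -5227/((5 - 16) - 3541) = -5227/(-11 - 3541) = -5227/(-3552) = -5227*(-1/3552) = 5227/3552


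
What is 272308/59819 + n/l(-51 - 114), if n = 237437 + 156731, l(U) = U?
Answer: -23533804772/9870135 ≈ -2384.3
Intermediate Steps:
n = 394168
272308/59819 + n/l(-51 - 114) = 272308/59819 + 394168/(-51 - 114) = 272308*(1/59819) + 394168/(-165) = 272308/59819 + 394168*(-1/165) = 272308/59819 - 394168/165 = -23533804772/9870135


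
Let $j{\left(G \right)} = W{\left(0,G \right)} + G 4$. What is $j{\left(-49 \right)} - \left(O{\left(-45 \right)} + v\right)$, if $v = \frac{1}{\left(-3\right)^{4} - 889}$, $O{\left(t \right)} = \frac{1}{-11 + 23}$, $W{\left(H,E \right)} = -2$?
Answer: $- \frac{480151}{2424} \approx -198.08$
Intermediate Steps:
$O{\left(t \right)} = \frac{1}{12}$
$v = - \frac{1}{808}$ ($v = \frac{1}{81 - 889} = \frac{1}{-808} = - \frac{1}{808} \approx -0.0012376$)
$j{\left(G \right)} = -2 + 4 G$ ($j{\left(G \right)} = -2 + G 4 = -2 + 4 G$)
$j{\left(-49 \right)} - \left(O{\left(-45 \right)} + v\right) = \left(-2 + 4 \left(-49\right)\right) - \left(\frac{1}{12} - \frac{1}{808}\right) = \left(-2 - 196\right) - \frac{199}{2424} = -198 - \frac{199}{2424} = - \frac{480151}{2424}$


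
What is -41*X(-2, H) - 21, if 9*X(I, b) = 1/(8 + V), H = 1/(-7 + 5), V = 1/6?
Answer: -3169/147 ≈ -21.558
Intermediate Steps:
V = ⅙ ≈ 0.16667
H = -½ (H = 1/(-2) = -½ ≈ -0.50000)
X(I, b) = 2/147 (X(I, b) = 1/(9*(8 + ⅙)) = 1/(9*(49/6)) = (⅑)*(6/49) = 2/147)
-41*X(-2, H) - 21 = -41*2/147 - 21 = -82/147 - 21 = -3169/147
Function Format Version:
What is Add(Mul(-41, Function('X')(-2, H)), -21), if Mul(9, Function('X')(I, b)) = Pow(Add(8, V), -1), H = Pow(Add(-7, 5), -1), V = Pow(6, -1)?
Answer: Rational(-3169, 147) ≈ -21.558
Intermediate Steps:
V = Rational(1, 6) ≈ 0.16667
H = Rational(-1, 2) (H = Pow(-2, -1) = Rational(-1, 2) ≈ -0.50000)
Function('X')(I, b) = Rational(2, 147) (Function('X')(I, b) = Mul(Rational(1, 9), Pow(Add(8, Rational(1, 6)), -1)) = Mul(Rational(1, 9), Pow(Rational(49, 6), -1)) = Mul(Rational(1, 9), Rational(6, 49)) = Rational(2, 147))
Add(Mul(-41, Function('X')(-2, H)), -21) = Add(Mul(-41, Rational(2, 147)), -21) = Add(Rational(-82, 147), -21) = Rational(-3169, 147)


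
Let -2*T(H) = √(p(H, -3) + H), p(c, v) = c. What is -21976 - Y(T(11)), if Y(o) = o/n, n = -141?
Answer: -21976 - √22/282 ≈ -21976.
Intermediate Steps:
T(H) = -√2*√H/2 (T(H) = -√(H + H)/2 = -√2*√H/2)
Y(o) = -o/141 (Y(o) = o/(-141) = o*(-1/141) = -o/141)
-21976 - Y(T(11)) = -21976 - (-1)*(-√2*√11/2)/141 = -21976 - (-1)*(-√22/2)/141 = -21976 - √22/282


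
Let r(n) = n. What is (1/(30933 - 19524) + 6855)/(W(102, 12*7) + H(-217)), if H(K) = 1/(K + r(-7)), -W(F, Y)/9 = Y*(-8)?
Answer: 17518747904/15456354159 ≈ 1.1334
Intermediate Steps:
W(F, Y) = 72*Y (W(F, Y) = -9*Y*(-8) = -(-72)*Y = 72*Y)
H(K) = 1/(-7 + K) (H(K) = 1/(K - 7) = 1/(-7 + K))
(1/(30933 - 19524) + 6855)/(W(102, 12*7) + H(-217)) = (1/(30933 - 19524) + 6855)/(72*(12*7) + 1/(-7 - 217)) = (1/11409 + 6855)/(72*84 + 1/(-224)) = (1/11409 + 6855)/(6048 - 1/224) = 78208696/(11409*(1354751/224)) = (78208696/11409)*(224/1354751) = 17518747904/15456354159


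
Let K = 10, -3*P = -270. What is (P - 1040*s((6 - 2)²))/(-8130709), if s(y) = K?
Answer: 10310/8130709 ≈ 0.0012680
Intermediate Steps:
P = 90 (P = -⅓*(-270) = 90)
s(y) = 10
(P - 1040*s((6 - 2)²))/(-8130709) = (90 - 1040*10)/(-8130709) = (90 - 10400)*(-1/8130709) = -10310*(-1/8130709) = 10310/8130709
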